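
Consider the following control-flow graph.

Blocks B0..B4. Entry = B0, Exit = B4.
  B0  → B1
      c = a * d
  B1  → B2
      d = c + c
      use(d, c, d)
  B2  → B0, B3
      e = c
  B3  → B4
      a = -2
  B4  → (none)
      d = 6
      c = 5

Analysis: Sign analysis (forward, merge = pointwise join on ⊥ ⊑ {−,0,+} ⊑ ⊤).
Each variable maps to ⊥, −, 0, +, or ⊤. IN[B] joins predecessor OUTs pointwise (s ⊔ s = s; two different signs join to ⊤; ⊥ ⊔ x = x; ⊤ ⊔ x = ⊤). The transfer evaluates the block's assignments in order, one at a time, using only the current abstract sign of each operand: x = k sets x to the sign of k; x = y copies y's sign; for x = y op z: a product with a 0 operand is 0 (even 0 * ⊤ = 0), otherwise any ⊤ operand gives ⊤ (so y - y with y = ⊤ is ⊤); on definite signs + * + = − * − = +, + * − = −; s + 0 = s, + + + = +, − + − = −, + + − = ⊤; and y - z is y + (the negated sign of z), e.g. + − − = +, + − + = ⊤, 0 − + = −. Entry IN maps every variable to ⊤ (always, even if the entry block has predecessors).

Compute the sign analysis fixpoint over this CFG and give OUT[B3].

Answer: {a: -, b: ⊤, c: ⊤, d: ⊤, e: ⊤, f: ⊤}

Working:
Converged values:
  B0: | IN=(all ⊤) | OUT=(all ⊤)
  B1: | IN=(all ⊤) | OUT=(all ⊤)
  B2: | IN=(all ⊤) | OUT=(all ⊤)
  B3: | IN=(all ⊤) | OUT={a:-; rest ⊤}
  B4: | IN={a:-; rest ⊤} | OUT={a:-, c:+, d:+; rest ⊤}

Merge at B3: IN[B3] = OUT[B2] = {a: ⊤, b: ⊤, c: ⊤, d: ⊤, e: ⊤, f: ⊤}
Applying B3's transfer function to that IN value gives OUT[B3] (row B3 above).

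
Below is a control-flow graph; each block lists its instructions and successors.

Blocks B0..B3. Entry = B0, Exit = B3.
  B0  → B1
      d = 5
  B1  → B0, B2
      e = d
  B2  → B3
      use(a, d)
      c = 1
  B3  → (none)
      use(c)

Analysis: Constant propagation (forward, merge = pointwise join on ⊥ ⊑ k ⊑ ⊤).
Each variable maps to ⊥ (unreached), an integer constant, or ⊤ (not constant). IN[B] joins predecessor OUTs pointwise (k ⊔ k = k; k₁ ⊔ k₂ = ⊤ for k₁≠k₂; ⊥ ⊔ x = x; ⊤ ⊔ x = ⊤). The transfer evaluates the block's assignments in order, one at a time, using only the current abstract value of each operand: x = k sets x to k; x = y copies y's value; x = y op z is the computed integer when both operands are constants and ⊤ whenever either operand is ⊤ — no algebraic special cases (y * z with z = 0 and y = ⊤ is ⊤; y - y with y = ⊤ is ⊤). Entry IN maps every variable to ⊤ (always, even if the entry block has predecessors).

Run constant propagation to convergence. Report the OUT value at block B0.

Answer: {a: ⊤, b: ⊤, c: ⊤, d: 5, e: ⊤, f: ⊤}

Working:
Fixpoint table:
  B0: | IN=(all ⊤) | OUT={d:5; rest ⊤}
  B1: | IN={d:5; rest ⊤} | OUT={d:5, e:5; rest ⊤}
  B2: | IN={d:5, e:5; rest ⊤} | OUT={c:1, d:5, e:5; rest ⊤}
  B3: | IN={c:1, d:5, e:5; rest ⊤} | OUT={c:1, d:5, e:5; rest ⊤}

Merge at B0 (entry node, so the boundary value (all ⊤) is joined with the incoming edge(s)): IN[B0] = (all ⊤) ⊔ OUT[B1] = {a: ⊤, b: ⊤, c: ⊤, d: ⊤, e: ⊤, f: ⊤}
Applying B0's transfer function to that IN value gives OUT[B0] (row B0 above).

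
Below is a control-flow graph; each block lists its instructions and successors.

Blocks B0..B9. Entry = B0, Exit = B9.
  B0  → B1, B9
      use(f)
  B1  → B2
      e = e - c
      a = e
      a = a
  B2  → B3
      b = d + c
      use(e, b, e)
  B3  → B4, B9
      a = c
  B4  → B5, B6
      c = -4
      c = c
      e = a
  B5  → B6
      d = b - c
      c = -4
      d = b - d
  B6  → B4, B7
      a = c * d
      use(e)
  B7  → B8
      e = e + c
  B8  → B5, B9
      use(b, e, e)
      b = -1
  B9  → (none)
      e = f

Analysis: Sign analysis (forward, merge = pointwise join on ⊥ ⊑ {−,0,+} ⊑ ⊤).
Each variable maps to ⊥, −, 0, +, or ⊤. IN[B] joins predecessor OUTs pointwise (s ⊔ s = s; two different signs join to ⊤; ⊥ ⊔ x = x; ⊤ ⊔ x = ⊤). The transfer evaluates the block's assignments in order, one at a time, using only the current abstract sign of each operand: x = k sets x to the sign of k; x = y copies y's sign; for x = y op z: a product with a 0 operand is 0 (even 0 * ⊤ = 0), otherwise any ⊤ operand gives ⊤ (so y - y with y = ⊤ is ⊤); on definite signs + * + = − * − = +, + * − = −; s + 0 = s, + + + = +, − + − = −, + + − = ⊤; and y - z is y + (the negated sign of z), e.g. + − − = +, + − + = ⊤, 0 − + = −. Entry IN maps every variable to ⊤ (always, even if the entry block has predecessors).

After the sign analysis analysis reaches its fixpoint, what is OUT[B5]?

Answer: {a: ⊤, b: ⊤, c: -, d: ⊤, e: ⊤, f: ⊤}

Derivation:
Per-block solution:
  B0:   IN=(all ⊤)   OUT=(all ⊤)
  B1:   IN=(all ⊤)   OUT=(all ⊤)
  B2:   IN=(all ⊤)   OUT=(all ⊤)
  B3:   IN=(all ⊤)   OUT=(all ⊤)
  B4:   IN=(all ⊤)   OUT={c:-; rest ⊤}
  B5:   IN={c:-; rest ⊤}   OUT={c:-; rest ⊤}
  B6:   IN={c:-; rest ⊤}   OUT={c:-; rest ⊤}
  B7:   IN={c:-; rest ⊤}   OUT={c:-; rest ⊤}
  B8:   IN={c:-; rest ⊤}   OUT={b:-, c:-; rest ⊤}
  B9:   IN=(all ⊤)   OUT=(all ⊤)

Merge at B5: IN[B5] = OUT[B4] ⊔ OUT[B8] = {a: ⊤, b: ⊤, c: -, d: ⊤, e: ⊤, f: ⊤}
Applying B5's transfer function to that IN value gives OUT[B5] (row B5 above).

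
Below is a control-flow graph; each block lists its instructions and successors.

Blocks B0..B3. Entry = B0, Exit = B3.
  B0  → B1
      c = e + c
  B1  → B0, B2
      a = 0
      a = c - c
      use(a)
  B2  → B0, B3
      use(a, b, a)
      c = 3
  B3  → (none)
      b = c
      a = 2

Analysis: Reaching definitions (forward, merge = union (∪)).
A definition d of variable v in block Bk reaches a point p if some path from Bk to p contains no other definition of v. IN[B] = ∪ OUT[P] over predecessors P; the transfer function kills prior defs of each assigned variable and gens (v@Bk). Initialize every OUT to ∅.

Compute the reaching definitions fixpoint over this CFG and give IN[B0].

Answer: {a@B1, c@B0, c@B2}

Working:
Per-block solution:
  B0: | IN={a@B1, c@B0, c@B2} | OUT={a@B1, c@B0}
  B1: | IN={a@B1, c@B0} | OUT={a@B1, c@B0}
  B2: | IN={a@B1, c@B0} | OUT={a@B1, c@B2}
  B3: | IN={a@B1, c@B2} | OUT={a@B3, b@B3, c@B2}

Merge at B0 (entry node, so the boundary value {} is joined with the incoming edge(s)): IN[B0] = {} ⊔ OUT[B1] ⊔ OUT[B2] = {a@B1, c@B0, c@B2}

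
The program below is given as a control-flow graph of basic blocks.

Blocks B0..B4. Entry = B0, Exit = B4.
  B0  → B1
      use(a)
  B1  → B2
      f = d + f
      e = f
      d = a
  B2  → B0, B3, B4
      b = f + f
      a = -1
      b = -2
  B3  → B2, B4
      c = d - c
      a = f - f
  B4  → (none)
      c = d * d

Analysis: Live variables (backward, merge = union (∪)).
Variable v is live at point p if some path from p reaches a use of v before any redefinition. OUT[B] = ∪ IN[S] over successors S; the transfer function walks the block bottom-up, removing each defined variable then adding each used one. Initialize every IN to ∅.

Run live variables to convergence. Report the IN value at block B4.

Answer: {d}

Derivation:
Per-block solution:
  B0:  IN={a, c, d, f}  OUT={a, c, d, f}
  B1:  IN={a, c, d, f}  OUT={c, d, f}
  B2:  IN={c, d, f}  OUT={a, c, d, f}
  B3:  IN={c, d, f}  OUT={c, d, f}
  B4:  IN={d}  OUT={}

B4 is the boundary node: OUT[B4] = {}
Applying B4's transfer function to that OUT value gives IN[B4] (row B4 above).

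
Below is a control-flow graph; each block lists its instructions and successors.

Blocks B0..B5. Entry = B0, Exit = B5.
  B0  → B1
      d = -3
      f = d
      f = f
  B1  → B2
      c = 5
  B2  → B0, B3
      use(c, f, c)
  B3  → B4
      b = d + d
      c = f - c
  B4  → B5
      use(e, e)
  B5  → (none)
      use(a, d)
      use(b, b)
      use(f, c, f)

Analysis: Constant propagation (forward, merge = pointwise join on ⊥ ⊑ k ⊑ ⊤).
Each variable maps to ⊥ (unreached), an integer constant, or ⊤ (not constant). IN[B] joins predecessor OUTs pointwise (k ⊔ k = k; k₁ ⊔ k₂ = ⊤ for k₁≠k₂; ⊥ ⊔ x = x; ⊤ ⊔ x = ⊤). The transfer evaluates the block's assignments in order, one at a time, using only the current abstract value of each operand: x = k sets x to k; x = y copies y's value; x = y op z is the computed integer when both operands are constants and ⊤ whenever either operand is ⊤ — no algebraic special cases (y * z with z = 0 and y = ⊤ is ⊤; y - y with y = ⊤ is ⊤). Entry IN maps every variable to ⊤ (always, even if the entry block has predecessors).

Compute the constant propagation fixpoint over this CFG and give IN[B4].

Answer: {a: ⊤, b: -6, c: -8, d: -3, e: ⊤, f: -3}

Working:
Per-block solution:
  B0: | IN=(all ⊤) | OUT={d:-3, f:-3; rest ⊤}
  B1: | IN={d:-3, f:-3; rest ⊤} | OUT={c:5, d:-3, f:-3; rest ⊤}
  B2: | IN={c:5, d:-3, f:-3; rest ⊤} | OUT={c:5, d:-3, f:-3; rest ⊤}
  B3: | IN={c:5, d:-3, f:-3; rest ⊤} | OUT={b:-6, c:-8, d:-3, f:-3; rest ⊤}
  B4: | IN={b:-6, c:-8, d:-3, f:-3; rest ⊤} | OUT={b:-6, c:-8, d:-3, f:-3; rest ⊤}
  B5: | IN={b:-6, c:-8, d:-3, f:-3; rest ⊤} | OUT={b:-6, c:-8, d:-3, f:-3; rest ⊤}

Merge at B4: IN[B4] = OUT[B3] = {a: ⊤, b: -6, c: -8, d: -3, e: ⊤, f: -3}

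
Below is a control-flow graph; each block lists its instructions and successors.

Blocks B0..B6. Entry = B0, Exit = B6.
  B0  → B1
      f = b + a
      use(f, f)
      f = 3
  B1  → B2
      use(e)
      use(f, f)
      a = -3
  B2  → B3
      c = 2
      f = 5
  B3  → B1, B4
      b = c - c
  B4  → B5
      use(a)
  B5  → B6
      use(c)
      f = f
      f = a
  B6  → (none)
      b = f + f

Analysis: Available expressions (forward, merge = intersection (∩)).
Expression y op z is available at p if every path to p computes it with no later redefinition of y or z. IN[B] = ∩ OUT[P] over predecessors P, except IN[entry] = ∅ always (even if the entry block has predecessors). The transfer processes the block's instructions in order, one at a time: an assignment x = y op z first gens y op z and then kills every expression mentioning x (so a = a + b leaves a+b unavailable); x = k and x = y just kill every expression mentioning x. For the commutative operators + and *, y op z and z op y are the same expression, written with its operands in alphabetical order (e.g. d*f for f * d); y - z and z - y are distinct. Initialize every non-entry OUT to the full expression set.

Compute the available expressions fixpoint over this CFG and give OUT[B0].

Answer: {a+b}

Derivation:
Per-block solution:
  B0:  IN={}  OUT={a+b}
  B1:  IN={}  OUT={}
  B2:  IN={}  OUT={}
  B3:  IN={}  OUT={c-c}
  B4:  IN={c-c}  OUT={c-c}
  B5:  IN={c-c}  OUT={c-c}
  B6:  IN={c-c}  OUT={c-c, f+f}

B0 is the boundary node: IN[B0] = {}
Applying B0's transfer function to that IN value gives OUT[B0] (row B0 above).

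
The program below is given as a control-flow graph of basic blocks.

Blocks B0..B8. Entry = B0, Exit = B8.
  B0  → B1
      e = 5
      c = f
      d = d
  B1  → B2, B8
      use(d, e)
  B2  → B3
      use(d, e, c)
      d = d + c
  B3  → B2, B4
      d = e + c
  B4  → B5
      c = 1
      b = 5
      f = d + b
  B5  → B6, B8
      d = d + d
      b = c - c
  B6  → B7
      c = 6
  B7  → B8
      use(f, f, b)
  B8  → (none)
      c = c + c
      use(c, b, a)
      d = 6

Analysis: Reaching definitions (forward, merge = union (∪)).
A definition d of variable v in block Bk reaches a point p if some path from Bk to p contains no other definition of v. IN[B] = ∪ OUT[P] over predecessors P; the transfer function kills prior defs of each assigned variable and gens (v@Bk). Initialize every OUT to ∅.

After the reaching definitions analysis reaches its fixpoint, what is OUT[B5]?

Answer: {b@B5, c@B4, d@B5, e@B0, f@B4}

Trace:
Per-block solution:
  B0:  IN={}  OUT={c@B0, d@B0, e@B0}
  B1:  IN={c@B0, d@B0, e@B0}  OUT={c@B0, d@B0, e@B0}
  B2:  IN={c@B0, d@B0, d@B3, e@B0}  OUT={c@B0, d@B2, e@B0}
  B3:  IN={c@B0, d@B2, e@B0}  OUT={c@B0, d@B3, e@B0}
  B4:  IN={c@B0, d@B3, e@B0}  OUT={b@B4, c@B4, d@B3, e@B0, f@B4}
  B5:  IN={b@B4, c@B4, d@B3, e@B0, f@B4}  OUT={b@B5, c@B4, d@B5, e@B0, f@B4}
  B6:  IN={b@B5, c@B4, d@B5, e@B0, f@B4}  OUT={b@B5, c@B6, d@B5, e@B0, f@B4}
  B7:  IN={b@B5, c@B6, d@B5, e@B0, f@B4}  OUT={b@B5, c@B6, d@B5, e@B0, f@B4}
  B8:  IN={b@B5, c@B0, c@B4, c@B6, d@B0, d@B5, e@B0, f@B4}  OUT={b@B5, c@B8, d@B8, e@B0, f@B4}

Merge at B5: IN[B5] = OUT[B4] = {b@B4, c@B4, d@B3, e@B0, f@B4}
Applying B5's transfer function to that IN value gives OUT[B5] (row B5 above).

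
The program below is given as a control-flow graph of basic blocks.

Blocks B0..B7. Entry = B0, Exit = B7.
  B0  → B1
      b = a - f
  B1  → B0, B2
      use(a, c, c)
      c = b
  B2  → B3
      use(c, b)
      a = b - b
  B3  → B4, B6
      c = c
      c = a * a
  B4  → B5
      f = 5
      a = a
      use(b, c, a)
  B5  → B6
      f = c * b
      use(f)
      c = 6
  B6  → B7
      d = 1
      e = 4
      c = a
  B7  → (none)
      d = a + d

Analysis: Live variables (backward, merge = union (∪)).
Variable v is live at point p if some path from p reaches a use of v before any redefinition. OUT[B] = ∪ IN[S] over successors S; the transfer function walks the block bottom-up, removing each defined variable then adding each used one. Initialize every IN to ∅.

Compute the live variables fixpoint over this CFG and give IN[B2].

Answer: {b, c}

Derivation:
Fixpoint table:
  B0:  IN={a, c, f}  OUT={a, b, c, f}
  B1:  IN={a, b, c, f}  OUT={a, b, c, f}
  B2:  IN={b, c}  OUT={a, b, c}
  B3:  IN={a, b, c}  OUT={a, b, c}
  B4:  IN={a, b, c}  OUT={a, b, c}
  B5:  IN={a, b, c}  OUT={a}
  B6:  IN={a}  OUT={a, d}
  B7:  IN={a, d}  OUT={}

Merge at B2: OUT[B2] = IN[B3] = {a, b, c}
Applying B2's transfer function to that OUT value gives IN[B2] (row B2 above).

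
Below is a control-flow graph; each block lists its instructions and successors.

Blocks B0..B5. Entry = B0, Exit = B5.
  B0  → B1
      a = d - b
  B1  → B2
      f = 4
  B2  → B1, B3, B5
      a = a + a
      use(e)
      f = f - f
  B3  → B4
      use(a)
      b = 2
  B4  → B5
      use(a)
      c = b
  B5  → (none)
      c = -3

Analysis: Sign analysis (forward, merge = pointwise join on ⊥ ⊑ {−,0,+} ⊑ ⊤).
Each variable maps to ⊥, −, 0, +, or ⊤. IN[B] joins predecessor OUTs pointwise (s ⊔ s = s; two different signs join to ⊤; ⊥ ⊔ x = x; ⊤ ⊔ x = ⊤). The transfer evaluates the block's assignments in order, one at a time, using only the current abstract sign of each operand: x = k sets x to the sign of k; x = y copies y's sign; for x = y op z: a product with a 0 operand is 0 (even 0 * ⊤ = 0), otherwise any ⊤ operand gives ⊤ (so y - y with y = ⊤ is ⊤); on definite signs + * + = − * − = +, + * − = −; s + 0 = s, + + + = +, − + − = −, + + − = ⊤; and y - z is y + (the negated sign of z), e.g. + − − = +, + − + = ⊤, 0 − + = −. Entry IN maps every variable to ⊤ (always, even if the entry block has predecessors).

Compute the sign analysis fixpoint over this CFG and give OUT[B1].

Converged values:
  B0:  IN=(all ⊤)  OUT=(all ⊤)
  B1:  IN=(all ⊤)  OUT={f:+; rest ⊤}
  B2:  IN={f:+; rest ⊤}  OUT=(all ⊤)
  B3:  IN=(all ⊤)  OUT={b:+; rest ⊤}
  B4:  IN={b:+; rest ⊤}  OUT={b:+, c:+; rest ⊤}
  B5:  IN=(all ⊤)  OUT={c:-; rest ⊤}

Merge at B1: IN[B1] = OUT[B0] ⊔ OUT[B2] = {a: ⊤, b: ⊤, c: ⊤, d: ⊤, e: ⊤, f: ⊤}
Applying B1's transfer function to that IN value gives OUT[B1] (row B1 above).

Answer: {a: ⊤, b: ⊤, c: ⊤, d: ⊤, e: ⊤, f: +}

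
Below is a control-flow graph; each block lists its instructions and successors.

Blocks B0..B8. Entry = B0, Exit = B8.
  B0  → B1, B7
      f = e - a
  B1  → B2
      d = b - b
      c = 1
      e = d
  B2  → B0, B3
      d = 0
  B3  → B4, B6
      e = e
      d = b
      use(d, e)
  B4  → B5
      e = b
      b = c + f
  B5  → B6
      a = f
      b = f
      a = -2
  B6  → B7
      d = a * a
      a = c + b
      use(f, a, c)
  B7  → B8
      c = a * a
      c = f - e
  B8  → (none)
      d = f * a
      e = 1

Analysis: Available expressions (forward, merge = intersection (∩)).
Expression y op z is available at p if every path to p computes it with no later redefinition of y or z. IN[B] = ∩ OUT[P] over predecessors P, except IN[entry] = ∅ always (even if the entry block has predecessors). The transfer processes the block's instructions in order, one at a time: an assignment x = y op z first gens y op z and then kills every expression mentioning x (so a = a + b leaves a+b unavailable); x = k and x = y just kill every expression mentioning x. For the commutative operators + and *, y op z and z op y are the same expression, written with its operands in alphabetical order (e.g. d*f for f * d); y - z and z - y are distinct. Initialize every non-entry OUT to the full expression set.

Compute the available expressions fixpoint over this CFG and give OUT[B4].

Answer: {c+f}

Trace:
Converged values:
  B0: | IN={} | OUT={e-a}
  B1: | IN={e-a} | OUT={b-b}
  B2: | IN={b-b} | OUT={b-b}
  B3: | IN={b-b} | OUT={b-b}
  B4: | IN={b-b} | OUT={c+f}
  B5: | IN={c+f} | OUT={c+f}
  B6: | IN={} | OUT={b+c}
  B7: | IN={} | OUT={a*a, f-e}
  B8: | IN={a*a, f-e} | OUT={a*a, a*f}

Merge at B4: IN[B4] = OUT[B3] = {b-b}
Applying B4's transfer function to that IN value gives OUT[B4] (row B4 above).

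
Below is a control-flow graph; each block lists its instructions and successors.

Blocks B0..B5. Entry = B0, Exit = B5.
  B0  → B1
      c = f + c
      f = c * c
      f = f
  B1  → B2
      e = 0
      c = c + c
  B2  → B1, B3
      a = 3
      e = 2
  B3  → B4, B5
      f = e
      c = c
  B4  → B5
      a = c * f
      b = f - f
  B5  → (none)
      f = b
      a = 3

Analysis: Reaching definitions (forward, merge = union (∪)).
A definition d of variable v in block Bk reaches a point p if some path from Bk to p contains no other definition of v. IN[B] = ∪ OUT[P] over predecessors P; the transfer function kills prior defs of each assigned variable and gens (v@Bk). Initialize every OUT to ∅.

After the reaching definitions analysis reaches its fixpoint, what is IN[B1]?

Answer: {a@B2, c@B0, c@B1, e@B2, f@B0}

Derivation:
Per-block solution:
  B0:   IN={}   OUT={c@B0, f@B0}
  B1:   IN={a@B2, c@B0, c@B1, e@B2, f@B0}   OUT={a@B2, c@B1, e@B1, f@B0}
  B2:   IN={a@B2, c@B1, e@B1, f@B0}   OUT={a@B2, c@B1, e@B2, f@B0}
  B3:   IN={a@B2, c@B1, e@B2, f@B0}   OUT={a@B2, c@B3, e@B2, f@B3}
  B4:   IN={a@B2, c@B3, e@B2, f@B3}   OUT={a@B4, b@B4, c@B3, e@B2, f@B3}
  B5:   IN={a@B2, a@B4, b@B4, c@B3, e@B2, f@B3}   OUT={a@B5, b@B4, c@B3, e@B2, f@B5}

Merge at B1: IN[B1] = OUT[B0] ⊔ OUT[B2] = {a@B2, c@B0, c@B1, e@B2, f@B0}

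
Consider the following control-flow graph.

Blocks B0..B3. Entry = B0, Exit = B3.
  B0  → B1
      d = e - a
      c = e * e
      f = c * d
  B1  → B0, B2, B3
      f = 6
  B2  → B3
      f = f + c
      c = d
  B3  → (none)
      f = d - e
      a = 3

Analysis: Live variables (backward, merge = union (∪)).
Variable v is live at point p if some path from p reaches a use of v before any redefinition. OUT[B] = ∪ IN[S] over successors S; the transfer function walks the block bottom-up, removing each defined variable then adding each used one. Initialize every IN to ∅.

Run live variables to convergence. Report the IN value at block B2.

Converged values:
  B0: | IN={a, e} | OUT={a, c, d, e}
  B1: | IN={a, c, d, e} | OUT={a, c, d, e, f}
  B2: | IN={c, d, e, f} | OUT={d, e}
  B3: | IN={d, e} | OUT={}

Merge at B2: OUT[B2] = IN[B3] = {d, e}
Applying B2's transfer function to that OUT value gives IN[B2] (row B2 above).

Answer: {c, d, e, f}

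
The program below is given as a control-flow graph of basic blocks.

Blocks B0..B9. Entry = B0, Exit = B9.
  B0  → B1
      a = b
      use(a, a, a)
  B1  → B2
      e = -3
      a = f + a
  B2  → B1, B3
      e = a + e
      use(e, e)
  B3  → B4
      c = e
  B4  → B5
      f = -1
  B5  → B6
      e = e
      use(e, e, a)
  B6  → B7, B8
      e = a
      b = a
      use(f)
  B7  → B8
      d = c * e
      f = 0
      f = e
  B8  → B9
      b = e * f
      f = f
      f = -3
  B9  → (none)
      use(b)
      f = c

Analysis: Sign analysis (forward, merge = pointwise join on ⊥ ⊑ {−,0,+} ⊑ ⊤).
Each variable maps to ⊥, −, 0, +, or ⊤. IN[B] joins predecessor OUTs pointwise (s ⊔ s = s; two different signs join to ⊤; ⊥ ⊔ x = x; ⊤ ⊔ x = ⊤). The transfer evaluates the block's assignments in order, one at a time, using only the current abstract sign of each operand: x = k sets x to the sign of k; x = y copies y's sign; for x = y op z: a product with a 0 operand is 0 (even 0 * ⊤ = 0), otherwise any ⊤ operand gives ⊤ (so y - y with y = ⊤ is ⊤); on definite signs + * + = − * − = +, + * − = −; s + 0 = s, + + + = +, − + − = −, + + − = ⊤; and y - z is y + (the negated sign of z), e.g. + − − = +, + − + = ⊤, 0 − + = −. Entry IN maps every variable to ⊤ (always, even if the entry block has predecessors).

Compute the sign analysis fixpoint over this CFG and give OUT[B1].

Answer: {a: ⊤, b: ⊤, c: ⊤, d: ⊤, e: -, f: ⊤}

Trace:
Converged values:
  B0:   IN=(all ⊤)   OUT=(all ⊤)
  B1:   IN=(all ⊤)   OUT={e:-; rest ⊤}
  B2:   IN={e:-; rest ⊤}   OUT=(all ⊤)
  B3:   IN=(all ⊤)   OUT=(all ⊤)
  B4:   IN=(all ⊤)   OUT={f:-; rest ⊤}
  B5:   IN={f:-; rest ⊤}   OUT={f:-; rest ⊤}
  B6:   IN={f:-; rest ⊤}   OUT={f:-; rest ⊤}
  B7:   IN={f:-; rest ⊤}   OUT=(all ⊤)
  B8:   IN=(all ⊤)   OUT={f:-; rest ⊤}
  B9:   IN={f:-; rest ⊤}   OUT=(all ⊤)

Merge at B1: IN[B1] = OUT[B0] ⊔ OUT[B2] = {a: ⊤, b: ⊤, c: ⊤, d: ⊤, e: ⊤, f: ⊤}
Applying B1's transfer function to that IN value gives OUT[B1] (row B1 above).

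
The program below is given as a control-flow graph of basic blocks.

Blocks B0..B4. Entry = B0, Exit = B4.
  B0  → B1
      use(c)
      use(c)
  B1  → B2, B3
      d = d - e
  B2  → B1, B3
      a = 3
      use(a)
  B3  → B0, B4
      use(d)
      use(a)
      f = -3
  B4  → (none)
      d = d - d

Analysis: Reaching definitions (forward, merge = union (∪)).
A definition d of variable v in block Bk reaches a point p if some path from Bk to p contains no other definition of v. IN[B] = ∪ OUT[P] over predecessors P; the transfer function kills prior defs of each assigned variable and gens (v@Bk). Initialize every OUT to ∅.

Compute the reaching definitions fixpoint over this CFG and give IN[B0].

Per-block solution:
  B0: | IN={a@B2, d@B1, f@B3} | OUT={a@B2, d@B1, f@B3}
  B1: | IN={a@B2, d@B1, f@B3} | OUT={a@B2, d@B1, f@B3}
  B2: | IN={a@B2, d@B1, f@B3} | OUT={a@B2, d@B1, f@B3}
  B3: | IN={a@B2, d@B1, f@B3} | OUT={a@B2, d@B1, f@B3}
  B4: | IN={a@B2, d@B1, f@B3} | OUT={a@B2, d@B4, f@B3}

Merge at B0 (entry node, so the boundary value {} is joined with the incoming edge(s)): IN[B0] = {} ⊔ OUT[B3] = {a@B2, d@B1, f@B3}

Answer: {a@B2, d@B1, f@B3}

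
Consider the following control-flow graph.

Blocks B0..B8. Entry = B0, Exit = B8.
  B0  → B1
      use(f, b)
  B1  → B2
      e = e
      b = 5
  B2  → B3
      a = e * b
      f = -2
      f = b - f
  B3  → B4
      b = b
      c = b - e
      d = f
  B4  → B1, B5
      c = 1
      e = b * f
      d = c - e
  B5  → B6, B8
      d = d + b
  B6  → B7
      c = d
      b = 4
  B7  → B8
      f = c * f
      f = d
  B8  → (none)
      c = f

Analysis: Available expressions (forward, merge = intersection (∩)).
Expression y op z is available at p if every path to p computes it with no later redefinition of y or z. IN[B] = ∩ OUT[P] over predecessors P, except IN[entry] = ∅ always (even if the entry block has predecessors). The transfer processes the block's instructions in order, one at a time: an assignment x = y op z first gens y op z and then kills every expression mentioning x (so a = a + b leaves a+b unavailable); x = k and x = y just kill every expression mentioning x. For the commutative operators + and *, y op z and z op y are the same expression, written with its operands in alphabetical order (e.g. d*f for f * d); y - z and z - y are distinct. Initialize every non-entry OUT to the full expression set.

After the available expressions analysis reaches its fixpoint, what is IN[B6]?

Answer: {b*f, c-e}

Working:
Fixpoint table:
  B0: | IN={} | OUT={}
  B1: | IN={} | OUT={}
  B2: | IN={} | OUT={b*e}
  B3: | IN={b*e} | OUT={b-e}
  B4: | IN={b-e} | OUT={b*f, c-e}
  B5: | IN={b*f, c-e} | OUT={b*f, c-e}
  B6: | IN={b*f, c-e} | OUT={}
  B7: | IN={} | OUT={}
  B8: | IN={} | OUT={}

Merge at B6: IN[B6] = OUT[B5] = {b*f, c-e}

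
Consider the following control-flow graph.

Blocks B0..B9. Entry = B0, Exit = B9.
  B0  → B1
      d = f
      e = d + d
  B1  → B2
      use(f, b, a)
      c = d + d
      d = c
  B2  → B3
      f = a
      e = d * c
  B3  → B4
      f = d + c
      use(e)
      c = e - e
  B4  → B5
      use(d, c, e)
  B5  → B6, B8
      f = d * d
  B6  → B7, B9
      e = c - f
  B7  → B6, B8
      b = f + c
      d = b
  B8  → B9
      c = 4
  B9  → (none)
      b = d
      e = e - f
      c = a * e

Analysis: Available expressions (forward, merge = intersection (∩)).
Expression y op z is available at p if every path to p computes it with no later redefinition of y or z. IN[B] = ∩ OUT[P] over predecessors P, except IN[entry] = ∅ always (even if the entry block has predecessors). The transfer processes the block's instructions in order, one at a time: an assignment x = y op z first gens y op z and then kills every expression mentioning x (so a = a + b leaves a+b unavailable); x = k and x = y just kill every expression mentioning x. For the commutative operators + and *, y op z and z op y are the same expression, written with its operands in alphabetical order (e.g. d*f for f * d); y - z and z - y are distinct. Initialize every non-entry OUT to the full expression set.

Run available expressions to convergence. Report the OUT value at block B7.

Answer: {c+f, c-f}

Trace:
Fixpoint table:
  B0:  IN={}  OUT={d+d}
  B1:  IN={d+d}  OUT={}
  B2:  IN={}  OUT={c*d}
  B3:  IN={c*d}  OUT={e-e}
  B4:  IN={e-e}  OUT={e-e}
  B5:  IN={e-e}  OUT={d*d, e-e}
  B6:  IN={}  OUT={c-f}
  B7:  IN={c-f}  OUT={c+f, c-f}
  B8:  IN={}  OUT={}
  B9:  IN={}  OUT={a*e}

Merge at B7: IN[B7] = OUT[B6] = {c-f}
Applying B7's transfer function to that IN value gives OUT[B7] (row B7 above).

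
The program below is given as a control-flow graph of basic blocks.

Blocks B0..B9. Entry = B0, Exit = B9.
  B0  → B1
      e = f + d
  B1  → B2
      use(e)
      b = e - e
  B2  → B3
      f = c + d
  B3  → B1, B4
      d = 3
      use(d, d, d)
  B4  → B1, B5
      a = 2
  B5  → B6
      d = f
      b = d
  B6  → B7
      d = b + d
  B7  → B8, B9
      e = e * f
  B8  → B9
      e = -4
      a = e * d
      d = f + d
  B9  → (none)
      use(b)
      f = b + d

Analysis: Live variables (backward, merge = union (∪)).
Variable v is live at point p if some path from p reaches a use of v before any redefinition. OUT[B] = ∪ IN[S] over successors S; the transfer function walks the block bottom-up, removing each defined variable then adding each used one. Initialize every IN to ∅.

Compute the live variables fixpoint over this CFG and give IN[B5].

Fixpoint table:
  B0: | IN={c, d, f} | OUT={c, d, e}
  B1: | IN={c, d, e} | OUT={c, d, e}
  B2: | IN={c, d, e} | OUT={c, e, f}
  B3: | IN={c, e, f} | OUT={c, d, e, f}
  B4: | IN={c, d, e, f} | OUT={c, d, e, f}
  B5: | IN={e, f} | OUT={b, d, e, f}
  B6: | IN={b, d, e, f} | OUT={b, d, e, f}
  B7: | IN={b, d, e, f} | OUT={b, d, f}
  B8: | IN={b, d, f} | OUT={b, d}
  B9: | IN={b, d} | OUT={}

Merge at B5: OUT[B5] = IN[B6] = {b, d, e, f}
Applying B5's transfer function to that OUT value gives IN[B5] (row B5 above).

Answer: {e, f}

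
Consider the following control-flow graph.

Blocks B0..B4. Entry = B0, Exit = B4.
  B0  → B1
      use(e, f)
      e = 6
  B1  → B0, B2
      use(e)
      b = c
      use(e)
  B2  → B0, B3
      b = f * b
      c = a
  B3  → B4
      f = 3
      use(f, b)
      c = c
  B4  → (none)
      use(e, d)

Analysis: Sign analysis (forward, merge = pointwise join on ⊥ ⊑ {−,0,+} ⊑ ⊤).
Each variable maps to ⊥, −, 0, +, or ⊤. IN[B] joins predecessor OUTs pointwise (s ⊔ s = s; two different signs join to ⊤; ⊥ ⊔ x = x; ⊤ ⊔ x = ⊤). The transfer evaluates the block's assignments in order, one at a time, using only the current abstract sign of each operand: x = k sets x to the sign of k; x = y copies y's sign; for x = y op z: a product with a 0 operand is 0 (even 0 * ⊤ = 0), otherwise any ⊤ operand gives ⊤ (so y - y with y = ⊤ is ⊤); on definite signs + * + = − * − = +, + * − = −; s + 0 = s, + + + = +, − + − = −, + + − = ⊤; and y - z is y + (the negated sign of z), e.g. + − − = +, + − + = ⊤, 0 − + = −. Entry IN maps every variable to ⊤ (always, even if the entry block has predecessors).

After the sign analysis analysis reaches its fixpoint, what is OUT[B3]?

Per-block solution:
  B0:   IN=(all ⊤)   OUT={e:+; rest ⊤}
  B1:   IN={e:+; rest ⊤}   OUT={e:+; rest ⊤}
  B2:   IN={e:+; rest ⊤}   OUT={e:+; rest ⊤}
  B3:   IN={e:+; rest ⊤}   OUT={e:+, f:+; rest ⊤}
  B4:   IN={e:+, f:+; rest ⊤}   OUT={e:+, f:+; rest ⊤}

Merge at B3: IN[B3] = OUT[B2] = {a: ⊤, b: ⊤, c: ⊤, d: ⊤, e: +, f: ⊤}
Applying B3's transfer function to that IN value gives OUT[B3] (row B3 above).

Answer: {a: ⊤, b: ⊤, c: ⊤, d: ⊤, e: +, f: +}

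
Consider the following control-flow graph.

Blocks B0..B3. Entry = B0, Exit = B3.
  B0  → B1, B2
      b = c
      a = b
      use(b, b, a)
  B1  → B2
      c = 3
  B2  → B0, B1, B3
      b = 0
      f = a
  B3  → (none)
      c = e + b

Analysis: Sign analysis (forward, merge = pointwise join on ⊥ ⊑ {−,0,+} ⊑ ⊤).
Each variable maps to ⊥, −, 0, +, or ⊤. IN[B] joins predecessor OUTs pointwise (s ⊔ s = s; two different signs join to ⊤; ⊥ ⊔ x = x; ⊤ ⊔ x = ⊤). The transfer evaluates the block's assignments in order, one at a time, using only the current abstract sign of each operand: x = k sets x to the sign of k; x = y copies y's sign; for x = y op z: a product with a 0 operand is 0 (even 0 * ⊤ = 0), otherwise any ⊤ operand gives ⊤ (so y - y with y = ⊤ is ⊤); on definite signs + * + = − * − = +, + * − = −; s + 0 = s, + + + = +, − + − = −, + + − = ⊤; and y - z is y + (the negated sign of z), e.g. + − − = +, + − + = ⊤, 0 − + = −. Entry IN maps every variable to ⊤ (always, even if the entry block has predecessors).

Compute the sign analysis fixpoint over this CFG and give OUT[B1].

Per-block solution:
  B0:  IN=(all ⊤)  OUT=(all ⊤)
  B1:  IN=(all ⊤)  OUT={c:+; rest ⊤}
  B2:  IN=(all ⊤)  OUT={b:0; rest ⊤}
  B3:  IN={b:0; rest ⊤}  OUT={b:0; rest ⊤}

Merge at B1: IN[B1] = OUT[B0] ⊔ OUT[B2] = {a: ⊤, b: ⊤, c: ⊤, d: ⊤, e: ⊤, f: ⊤}
Applying B1's transfer function to that IN value gives OUT[B1] (row B1 above).

Answer: {a: ⊤, b: ⊤, c: +, d: ⊤, e: ⊤, f: ⊤}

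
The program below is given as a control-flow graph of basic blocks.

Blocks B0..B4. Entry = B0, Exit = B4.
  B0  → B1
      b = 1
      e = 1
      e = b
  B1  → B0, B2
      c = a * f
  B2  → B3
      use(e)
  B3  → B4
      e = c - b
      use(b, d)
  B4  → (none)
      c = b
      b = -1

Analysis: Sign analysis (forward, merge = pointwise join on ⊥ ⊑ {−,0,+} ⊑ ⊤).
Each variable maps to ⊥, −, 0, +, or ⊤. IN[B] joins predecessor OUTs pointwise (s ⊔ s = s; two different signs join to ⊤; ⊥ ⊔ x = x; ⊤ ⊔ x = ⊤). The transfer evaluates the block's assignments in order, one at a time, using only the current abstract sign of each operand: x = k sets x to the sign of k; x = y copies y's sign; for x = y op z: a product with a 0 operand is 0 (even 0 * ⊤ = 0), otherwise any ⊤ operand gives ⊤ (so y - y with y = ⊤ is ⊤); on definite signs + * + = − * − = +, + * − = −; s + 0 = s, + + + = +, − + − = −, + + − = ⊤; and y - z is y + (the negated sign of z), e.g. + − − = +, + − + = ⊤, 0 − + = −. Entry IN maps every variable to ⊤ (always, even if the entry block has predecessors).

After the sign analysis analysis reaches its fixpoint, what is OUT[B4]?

Answer: {a: ⊤, b: -, c: +, d: ⊤, e: ⊤, f: ⊤}

Working:
Fixpoint table:
  B0: | IN=(all ⊤) | OUT={b:+, e:+; rest ⊤}
  B1: | IN={b:+, e:+; rest ⊤} | OUT={b:+, e:+; rest ⊤}
  B2: | IN={b:+, e:+; rest ⊤} | OUT={b:+, e:+; rest ⊤}
  B3: | IN={b:+, e:+; rest ⊤} | OUT={b:+; rest ⊤}
  B4: | IN={b:+; rest ⊤} | OUT={b:-, c:+; rest ⊤}

Merge at B4: IN[B4] = OUT[B3] = {a: ⊤, b: +, c: ⊤, d: ⊤, e: ⊤, f: ⊤}
Applying B4's transfer function to that IN value gives OUT[B4] (row B4 above).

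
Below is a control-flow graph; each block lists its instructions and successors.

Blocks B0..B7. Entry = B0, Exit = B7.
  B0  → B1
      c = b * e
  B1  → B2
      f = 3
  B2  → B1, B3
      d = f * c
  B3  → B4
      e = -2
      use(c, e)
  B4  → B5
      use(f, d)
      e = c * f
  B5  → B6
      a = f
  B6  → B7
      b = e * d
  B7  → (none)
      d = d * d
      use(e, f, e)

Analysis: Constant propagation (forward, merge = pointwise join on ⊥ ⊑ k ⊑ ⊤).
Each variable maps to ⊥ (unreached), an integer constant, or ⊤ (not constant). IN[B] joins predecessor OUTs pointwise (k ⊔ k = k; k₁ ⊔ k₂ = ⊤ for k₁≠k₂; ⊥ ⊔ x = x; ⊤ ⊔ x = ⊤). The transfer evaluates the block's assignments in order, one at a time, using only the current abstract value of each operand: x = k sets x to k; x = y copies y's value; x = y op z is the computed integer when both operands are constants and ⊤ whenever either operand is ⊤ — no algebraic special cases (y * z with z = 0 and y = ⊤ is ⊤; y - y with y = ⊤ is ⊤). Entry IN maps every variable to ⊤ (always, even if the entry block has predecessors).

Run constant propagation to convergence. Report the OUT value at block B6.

Answer: {a: 3, b: ⊤, c: ⊤, d: ⊤, e: ⊤, f: 3}

Working:
Converged values:
  B0:   IN=(all ⊤)   OUT=(all ⊤)
  B1:   IN=(all ⊤)   OUT={f:3; rest ⊤}
  B2:   IN={f:3; rest ⊤}   OUT={f:3; rest ⊤}
  B3:   IN={f:3; rest ⊤}   OUT={e:-2, f:3; rest ⊤}
  B4:   IN={e:-2, f:3; rest ⊤}   OUT={f:3; rest ⊤}
  B5:   IN={f:3; rest ⊤}   OUT={a:3, f:3; rest ⊤}
  B6:   IN={a:3, f:3; rest ⊤}   OUT={a:3, f:3; rest ⊤}
  B7:   IN={a:3, f:3; rest ⊤}   OUT={a:3, f:3; rest ⊤}

Merge at B6: IN[B6] = OUT[B5] = {a: 3, b: ⊤, c: ⊤, d: ⊤, e: ⊤, f: 3}
Applying B6's transfer function to that IN value gives OUT[B6] (row B6 above).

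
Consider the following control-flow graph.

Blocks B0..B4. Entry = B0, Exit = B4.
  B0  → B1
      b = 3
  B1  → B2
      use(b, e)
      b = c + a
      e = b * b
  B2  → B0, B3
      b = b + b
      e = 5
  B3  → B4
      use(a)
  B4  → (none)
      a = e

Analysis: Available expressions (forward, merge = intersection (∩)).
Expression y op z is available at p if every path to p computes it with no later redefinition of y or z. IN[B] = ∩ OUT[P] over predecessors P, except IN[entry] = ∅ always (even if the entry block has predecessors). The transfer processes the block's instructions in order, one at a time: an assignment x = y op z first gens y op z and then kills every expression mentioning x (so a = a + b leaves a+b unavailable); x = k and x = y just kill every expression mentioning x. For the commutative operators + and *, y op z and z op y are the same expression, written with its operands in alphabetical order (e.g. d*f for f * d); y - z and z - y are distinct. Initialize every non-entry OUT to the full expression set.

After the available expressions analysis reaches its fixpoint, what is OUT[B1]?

Answer: {a+c, b*b}

Derivation:
Converged values:
  B0:   IN={}   OUT={}
  B1:   IN={}   OUT={a+c, b*b}
  B2:   IN={a+c, b*b}   OUT={a+c}
  B3:   IN={a+c}   OUT={a+c}
  B4:   IN={a+c}   OUT={}

Merge at B1: IN[B1] = OUT[B0] = {}
Applying B1's transfer function to that IN value gives OUT[B1] (row B1 above).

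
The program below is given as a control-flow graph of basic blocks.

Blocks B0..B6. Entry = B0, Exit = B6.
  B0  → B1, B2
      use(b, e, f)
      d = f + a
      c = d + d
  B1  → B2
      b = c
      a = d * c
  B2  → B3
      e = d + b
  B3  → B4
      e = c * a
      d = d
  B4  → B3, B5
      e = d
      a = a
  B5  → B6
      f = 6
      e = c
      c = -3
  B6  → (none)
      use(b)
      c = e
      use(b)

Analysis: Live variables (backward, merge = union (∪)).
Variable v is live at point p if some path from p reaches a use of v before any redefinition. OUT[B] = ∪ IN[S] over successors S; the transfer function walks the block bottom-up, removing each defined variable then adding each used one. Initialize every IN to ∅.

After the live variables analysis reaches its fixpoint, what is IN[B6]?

Fixpoint table:
  B0: | IN={a, b, e, f} | OUT={a, b, c, d}
  B1: | IN={c, d} | OUT={a, b, c, d}
  B2: | IN={a, b, c, d} | OUT={a, b, c, d}
  B3: | IN={a, b, c, d} | OUT={a, b, c, d}
  B4: | IN={a, b, c, d} | OUT={a, b, c, d}
  B5: | IN={b, c} | OUT={b, e}
  B6: | IN={b, e} | OUT={}

B6 is the boundary node: OUT[B6] = {}
Applying B6's transfer function to that OUT value gives IN[B6] (row B6 above).

Answer: {b, e}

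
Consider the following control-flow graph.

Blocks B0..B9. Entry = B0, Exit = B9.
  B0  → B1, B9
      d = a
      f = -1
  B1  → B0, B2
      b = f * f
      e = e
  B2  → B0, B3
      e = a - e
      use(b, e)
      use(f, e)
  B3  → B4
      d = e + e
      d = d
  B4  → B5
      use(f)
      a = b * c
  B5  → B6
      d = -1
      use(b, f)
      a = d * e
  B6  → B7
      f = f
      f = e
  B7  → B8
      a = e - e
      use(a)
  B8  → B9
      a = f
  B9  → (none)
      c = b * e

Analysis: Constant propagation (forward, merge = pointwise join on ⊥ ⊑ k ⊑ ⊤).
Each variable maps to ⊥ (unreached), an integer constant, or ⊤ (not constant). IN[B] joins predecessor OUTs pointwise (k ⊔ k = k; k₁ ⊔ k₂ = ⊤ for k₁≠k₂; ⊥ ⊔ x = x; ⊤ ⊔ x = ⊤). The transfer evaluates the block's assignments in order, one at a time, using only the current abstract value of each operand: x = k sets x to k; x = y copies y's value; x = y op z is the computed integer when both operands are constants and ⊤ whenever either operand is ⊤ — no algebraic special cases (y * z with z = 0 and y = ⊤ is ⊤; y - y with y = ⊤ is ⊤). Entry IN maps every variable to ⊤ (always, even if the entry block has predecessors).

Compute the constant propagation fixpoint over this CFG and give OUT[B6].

Answer: {a: ⊤, b: 1, c: ⊤, d: -1, e: ⊤, f: ⊤}

Derivation:
Converged values:
  B0:  IN=(all ⊤)  OUT={f:-1; rest ⊤}
  B1:  IN={f:-1; rest ⊤}  OUT={b:1, f:-1; rest ⊤}
  B2:  IN={b:1, f:-1; rest ⊤}  OUT={b:1, f:-1; rest ⊤}
  B3:  IN={b:1, f:-1; rest ⊤}  OUT={b:1, f:-1; rest ⊤}
  B4:  IN={b:1, f:-1; rest ⊤}  OUT={b:1, f:-1; rest ⊤}
  B5:  IN={b:1, f:-1; rest ⊤}  OUT={b:1, d:-1, f:-1; rest ⊤}
  B6:  IN={b:1, d:-1, f:-1; rest ⊤}  OUT={b:1, d:-1; rest ⊤}
  B7:  IN={b:1, d:-1; rest ⊤}  OUT={b:1, d:-1; rest ⊤}
  B8:  IN={b:1, d:-1; rest ⊤}  OUT={b:1, d:-1; rest ⊤}
  B9:  IN=(all ⊤)  OUT=(all ⊤)

Merge at B6: IN[B6] = OUT[B5] = {a: ⊤, b: 1, c: ⊤, d: -1, e: ⊤, f: -1}
Applying B6's transfer function to that IN value gives OUT[B6] (row B6 above).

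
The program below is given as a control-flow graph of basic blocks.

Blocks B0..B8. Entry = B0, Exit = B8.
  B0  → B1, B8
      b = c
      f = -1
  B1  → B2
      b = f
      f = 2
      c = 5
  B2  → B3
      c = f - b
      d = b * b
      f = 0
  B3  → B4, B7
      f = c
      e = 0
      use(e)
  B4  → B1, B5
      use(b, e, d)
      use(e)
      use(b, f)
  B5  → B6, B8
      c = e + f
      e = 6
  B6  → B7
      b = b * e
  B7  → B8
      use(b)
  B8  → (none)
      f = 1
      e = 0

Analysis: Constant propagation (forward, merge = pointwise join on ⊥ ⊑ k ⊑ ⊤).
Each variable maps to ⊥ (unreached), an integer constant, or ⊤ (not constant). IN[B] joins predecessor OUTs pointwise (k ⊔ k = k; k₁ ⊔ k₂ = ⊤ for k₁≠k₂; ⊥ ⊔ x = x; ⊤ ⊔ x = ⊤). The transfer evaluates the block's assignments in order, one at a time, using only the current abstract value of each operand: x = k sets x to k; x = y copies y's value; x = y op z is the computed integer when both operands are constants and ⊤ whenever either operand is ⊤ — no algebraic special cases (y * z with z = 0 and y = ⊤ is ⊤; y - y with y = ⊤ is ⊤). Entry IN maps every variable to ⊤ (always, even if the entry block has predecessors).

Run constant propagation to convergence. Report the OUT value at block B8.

Answer: {a: ⊤, b: ⊤, c: ⊤, d: ⊤, e: 0, f: 1}

Working:
Converged values:
  B0: | IN=(all ⊤) | OUT={f:-1; rest ⊤}
  B1: | IN=(all ⊤) | OUT={c:5, f:2; rest ⊤}
  B2: | IN={c:5, f:2; rest ⊤} | OUT={f:0; rest ⊤}
  B3: | IN={f:0; rest ⊤} | OUT={e:0; rest ⊤}
  B4: | IN={e:0; rest ⊤} | OUT={e:0; rest ⊤}
  B5: | IN={e:0; rest ⊤} | OUT={e:6; rest ⊤}
  B6: | IN={e:6; rest ⊤} | OUT={e:6; rest ⊤}
  B7: | IN=(all ⊤) | OUT=(all ⊤)
  B8: | IN=(all ⊤) | OUT={e:0, f:1; rest ⊤}

Merge at B8: IN[B8] = OUT[B0] ⊔ OUT[B5] ⊔ OUT[B7] = {a: ⊤, b: ⊤, c: ⊤, d: ⊤, e: ⊤, f: ⊤}
Applying B8's transfer function to that IN value gives OUT[B8] (row B8 above).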